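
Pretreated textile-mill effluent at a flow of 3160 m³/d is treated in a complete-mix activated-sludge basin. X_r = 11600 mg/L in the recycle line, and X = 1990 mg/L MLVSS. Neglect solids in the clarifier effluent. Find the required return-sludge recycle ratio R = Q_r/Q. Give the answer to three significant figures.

Mass balance around the secondary clarifier (neglecting effluent solids): R = X / (X_r − X) = 1990 / (11600 − 1990) = 0.2071.

R ≈ 0.207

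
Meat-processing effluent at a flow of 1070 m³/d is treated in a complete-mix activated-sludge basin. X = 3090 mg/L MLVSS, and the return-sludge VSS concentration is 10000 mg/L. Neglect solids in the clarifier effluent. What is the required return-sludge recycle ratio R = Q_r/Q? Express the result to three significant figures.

Solids balance on the clarifier gives (1+R)X = R·X_r, so R = X/(X_r − X) = 3090 / (10000 − 3090) = 0.4472.

R ≈ 0.447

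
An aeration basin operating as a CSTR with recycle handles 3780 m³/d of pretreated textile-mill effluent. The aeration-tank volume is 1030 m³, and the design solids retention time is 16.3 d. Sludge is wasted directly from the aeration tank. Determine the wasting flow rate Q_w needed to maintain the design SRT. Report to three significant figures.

Q_w ≈ 63.2 m³/d

Wasting from the aeration tank: Q_w = V / θ_c = 1030 / 16.3 = 63.19 m³/d.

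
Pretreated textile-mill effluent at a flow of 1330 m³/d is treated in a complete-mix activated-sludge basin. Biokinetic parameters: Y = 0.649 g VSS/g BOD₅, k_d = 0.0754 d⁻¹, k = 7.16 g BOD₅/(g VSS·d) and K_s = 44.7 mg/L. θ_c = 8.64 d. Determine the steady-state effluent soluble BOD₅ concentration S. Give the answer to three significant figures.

For a completely mixed reactor with recycle the Lawrence–McCarty relation gives S = K_s·(1 + k_d·θ_c) / [θ_c·(Y·k − k_d) − 1] = 44.7 × (1 + 0.0754 × 8.64) / [8.64 × (0.649 × 7.16 − 0.0754) − 1] = 73.82 / 38.50 = 1.918 mg/L.

S ≈ 1.92 mg/L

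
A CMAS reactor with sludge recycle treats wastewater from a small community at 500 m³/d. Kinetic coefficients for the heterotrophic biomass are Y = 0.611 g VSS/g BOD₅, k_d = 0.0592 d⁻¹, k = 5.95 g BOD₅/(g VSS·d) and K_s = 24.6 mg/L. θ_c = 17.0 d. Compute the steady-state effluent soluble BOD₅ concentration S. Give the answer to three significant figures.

S ≈ 0.825 mg/L

For a completely mixed reactor with recycle the Lawrence–McCarty relation gives S = K_s·(1 + k_d·θ_c) / [θ_c·(Y·k − k_d) − 1] = 24.6 × (1 + 0.0592 × 17.0) / [17.0 × (0.611 × 5.95 − 0.0592) − 1] = 49.36 / 59.80 = 0.8254 mg/L.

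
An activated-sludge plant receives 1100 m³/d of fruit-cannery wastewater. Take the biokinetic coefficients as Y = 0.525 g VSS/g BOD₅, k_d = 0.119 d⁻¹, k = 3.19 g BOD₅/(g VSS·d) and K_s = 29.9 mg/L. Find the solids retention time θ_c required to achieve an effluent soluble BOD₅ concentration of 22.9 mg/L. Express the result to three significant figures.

θ_c ≈ 1.65 d

From 1/θ_c = Y·k·S/(K_s + S) − k_d: Y·k·S/(K_s+S) = 0.525 × 3.19 × 22.9 / (29.9 + 22.9) = 0.7264 d⁻¹.
1/θ_c = 0.7264 − 0.119 = 0.6074 d⁻¹, so θ_c = 1.646 d.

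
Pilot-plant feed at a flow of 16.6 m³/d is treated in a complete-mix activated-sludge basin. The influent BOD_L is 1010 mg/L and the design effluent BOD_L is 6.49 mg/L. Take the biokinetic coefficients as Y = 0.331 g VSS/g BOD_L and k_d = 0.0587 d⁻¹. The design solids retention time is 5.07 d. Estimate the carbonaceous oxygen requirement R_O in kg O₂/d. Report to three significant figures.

R_O ≈ 10.6 kg O₂/d

Correct the yield for decay: Y_obs = Y/(1 + k_d θ_c) = 0.331 / (1 + 0.0587 × 5.07) = 0.331 / 1.298 = 0.2551.
Q·(S₀ − S) = 16.6 × (1010 − 6.49) × 10⁻³ = 16.66 kg/d removed.
Biomass synthesised: P_X = Y_obs × 16.66 = 4.249 kg VSS/d.
R_O = Q·ΔS − 1.42 P_X = 16.66 − 6.034 = 10.62 kg O₂/d.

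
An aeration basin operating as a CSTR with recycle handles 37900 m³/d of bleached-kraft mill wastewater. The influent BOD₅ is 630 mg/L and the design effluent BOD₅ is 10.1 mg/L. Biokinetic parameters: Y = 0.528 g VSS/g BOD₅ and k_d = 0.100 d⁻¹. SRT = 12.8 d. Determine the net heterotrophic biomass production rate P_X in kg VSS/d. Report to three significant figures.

Observed yield with endogenous decay: Y_obs = Y / (1 + k_d·θ_c) = 0.528 / (1 + 0.100 × 12.8) = 0.528 / 2.280 = 0.2316 g VSS/g BOD₅.
ΔS = 630 − 10.1 = 619.9 mg/L, so the substrate removal rate is 37900 × 619.9/1000 = 23494 kg BOD₅/d.
P_X = Y_obs · Q(S₀ − S) = 0.2316 × 23494 = 5441 kg VSS/d.

P_X ≈ 5440 kg VSS/d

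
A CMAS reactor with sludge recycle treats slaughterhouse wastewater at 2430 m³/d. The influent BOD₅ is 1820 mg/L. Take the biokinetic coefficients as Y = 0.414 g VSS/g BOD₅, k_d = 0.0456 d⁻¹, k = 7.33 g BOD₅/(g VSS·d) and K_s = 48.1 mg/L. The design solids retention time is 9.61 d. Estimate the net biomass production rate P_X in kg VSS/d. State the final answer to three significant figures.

P_X ≈ 1270 kg VSS/d

Effluent substrate depends only on kinetics and SRT: S = K_s(1 + k_d θ_c) / [θ_c(Yk − k_d) − 1] = 48.1 × (1 + 0.0456 × 9.61) / [9.61 × (0.414 × 7.33 − 0.0456) − 1] = 69.18 / 27.72 = 2.495 mg/L.
Correct the yield for decay: Y_obs = Y/(1 + k_d θ_c) = 0.414 / (1 + 0.0456 × 9.61) = 0.414 / 1.438 = 0.2879.
Q·(S₀ − S) = 2430 × (1820 − 2.50) × 10⁻³ = 4417 kg/d removed.
Biomass produced: P_X = Y_obs·Q·ΔS = 0.2879 × 4417 ≈ 1271 kg VSS/d.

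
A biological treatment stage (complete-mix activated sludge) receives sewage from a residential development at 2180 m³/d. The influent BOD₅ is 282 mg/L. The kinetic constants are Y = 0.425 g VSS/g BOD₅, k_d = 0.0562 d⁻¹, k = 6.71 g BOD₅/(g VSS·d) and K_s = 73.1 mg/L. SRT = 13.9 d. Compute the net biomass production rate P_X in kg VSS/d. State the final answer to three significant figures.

P_X ≈ 145 kg VSS/d

Effluent substrate depends only on kinetics and SRT: S = K_s(1 + k_d θ_c) / [θ_c(Yk − k_d) − 1] = 73.1 × (1 + 0.0562 × 13.9) / [13.9 × (0.425 × 6.71 − 0.0562) − 1] = 130.2 / 37.86 = 3.439 mg/L.
Observed yield with endogenous decay: Y_obs = Y / (1 + k_d·θ_c) = 0.425 / (1 + 0.0562 × 13.9) = 0.425 / 1.781 = 0.2386 g VSS/g BOD₅.
Substrate removed = Q·(S₀ − S) = 2180 m³/d × (282 − 3.44) g/m³ = 6.07×10^5 g/d = 607.3 kg/d.
P_X = Y_obs · Q(S₀ − S) = 0.2386 × 607.3 = 144.9 kg VSS/d.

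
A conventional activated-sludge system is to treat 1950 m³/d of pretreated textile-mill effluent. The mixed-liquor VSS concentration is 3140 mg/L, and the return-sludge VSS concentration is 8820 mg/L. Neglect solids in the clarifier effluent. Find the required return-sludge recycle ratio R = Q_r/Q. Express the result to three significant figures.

R ≈ 0.553

R = Q_r/Q = X/(X_r − X) = 3140 / (8820 − 3140) = 0.5528.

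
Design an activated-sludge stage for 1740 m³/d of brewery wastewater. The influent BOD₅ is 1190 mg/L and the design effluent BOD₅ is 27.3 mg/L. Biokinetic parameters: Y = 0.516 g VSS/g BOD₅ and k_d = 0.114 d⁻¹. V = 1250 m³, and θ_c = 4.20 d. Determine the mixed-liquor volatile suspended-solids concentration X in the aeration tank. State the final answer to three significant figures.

X = Y·Q·ΔS·θ_c / [V·(1 + k_d θ_c)] = 0.516 × 1740 × (1190 − 27.3) × 4.20 / [1250 × (1 + 0.114 × 4.20)] = 2372 mg/L.

X ≈ 2370 mg/L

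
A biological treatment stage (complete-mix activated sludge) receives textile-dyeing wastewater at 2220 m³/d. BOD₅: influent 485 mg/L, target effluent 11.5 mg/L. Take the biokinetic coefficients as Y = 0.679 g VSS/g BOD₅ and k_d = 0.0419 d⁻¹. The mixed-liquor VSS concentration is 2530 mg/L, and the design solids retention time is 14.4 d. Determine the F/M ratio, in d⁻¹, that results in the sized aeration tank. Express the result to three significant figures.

From the SRT design equation V = Y Q (S₀−S) θ_c / [X (1 + k_d θ_c)] = 0.679 × 2220 × (485 − 11.5) × 14.4 / [2530 × (1 + 0.0419 × 14.4)] = 1.03×10^7 / 4057 = 2534 m³.
Food-to-microorganism ratio F/M = Q S₀ / (V X) = 2220 × 485 / (2534 × 2530) = 0.1680 d⁻¹.

F/M ≈ 0.168 d⁻¹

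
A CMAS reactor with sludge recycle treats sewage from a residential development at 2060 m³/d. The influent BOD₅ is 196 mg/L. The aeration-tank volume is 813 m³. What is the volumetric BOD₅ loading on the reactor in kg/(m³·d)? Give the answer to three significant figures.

Applied BOD₅ load per unit volume = Q·S₀/V = (2060 × 196/1000)/813.0 = 0.4966 kg BOD₅·m⁻³·d⁻¹.

L_v ≈ 0.497 kg BOD₅/(m³·d)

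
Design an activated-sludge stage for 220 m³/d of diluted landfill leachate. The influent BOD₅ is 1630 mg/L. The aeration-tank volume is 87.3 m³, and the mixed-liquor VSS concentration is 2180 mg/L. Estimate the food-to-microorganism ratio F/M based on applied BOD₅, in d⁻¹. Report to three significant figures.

F/M ≈ 1.88 d⁻¹

F/M = Q·S₀ / (V·X) = 220 × 1630 / (87.30 × 2180) = 1.884 g BOD₅·(g VSS·d)⁻¹.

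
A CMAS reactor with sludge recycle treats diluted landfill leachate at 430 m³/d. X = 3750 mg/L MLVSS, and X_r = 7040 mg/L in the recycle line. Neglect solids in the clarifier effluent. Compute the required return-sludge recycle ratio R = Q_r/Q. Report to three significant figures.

Solids balance on the clarifier gives (1+R)X = R·X_r, so R = X/(X_r − X) = 3750 / (7040 − 3750) = 1.140.

R ≈ 1.14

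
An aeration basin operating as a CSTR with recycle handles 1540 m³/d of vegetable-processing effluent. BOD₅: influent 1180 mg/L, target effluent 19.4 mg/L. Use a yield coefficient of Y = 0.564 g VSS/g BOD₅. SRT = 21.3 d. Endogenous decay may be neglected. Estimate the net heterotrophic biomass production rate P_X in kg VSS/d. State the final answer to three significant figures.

P_X ≈ 1010 kg VSS/d

Since k_d ≈ 0, Y_obs = Y = 0.564 g VSS/g BOD₅.
Q·(S₀ − S) = 1540 × (1180 − 19.4) × 10⁻³ = 1787 kg/d removed.
So the net sludge growth is P_X = 0.5640 × 1787 = 1008 kg VSS/d.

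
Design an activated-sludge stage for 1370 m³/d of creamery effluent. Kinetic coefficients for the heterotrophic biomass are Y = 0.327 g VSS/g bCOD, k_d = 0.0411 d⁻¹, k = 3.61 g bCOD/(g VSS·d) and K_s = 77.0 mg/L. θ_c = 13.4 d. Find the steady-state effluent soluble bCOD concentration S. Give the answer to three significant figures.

S ≈ 8.37 mg/L

For a completely mixed reactor with recycle the Lawrence–McCarty relation gives S = K_s·(1 + k_d·θ_c) / [θ_c·(Y·k − k_d) − 1] = 77.0 × (1 + 0.0411 × 13.4) / [13.4 × (0.327 × 3.61 − 0.0411) − 1] = 119.4 / 14.27 = 8.369 mg/L.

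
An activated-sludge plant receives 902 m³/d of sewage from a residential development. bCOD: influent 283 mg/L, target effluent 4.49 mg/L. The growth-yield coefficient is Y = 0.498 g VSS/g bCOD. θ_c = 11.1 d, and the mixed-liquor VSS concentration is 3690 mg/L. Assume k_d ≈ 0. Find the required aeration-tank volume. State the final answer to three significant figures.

With k_d = 0 the design equation reduces to V = Y Q (S₀−S) θ_c / X = 0.498 × 902 × (283 − 4.49) × 11.1 / 3690 = 376.3 m³.

V ≈ 376 m³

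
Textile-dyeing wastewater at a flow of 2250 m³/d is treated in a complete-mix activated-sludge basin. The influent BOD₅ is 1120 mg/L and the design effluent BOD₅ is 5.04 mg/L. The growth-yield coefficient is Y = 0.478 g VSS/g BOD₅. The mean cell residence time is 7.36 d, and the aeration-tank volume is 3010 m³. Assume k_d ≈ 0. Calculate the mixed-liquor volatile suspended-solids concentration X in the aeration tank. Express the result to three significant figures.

X = Y·Q·ΔS·θ_c / V = 0.478 × 2250 × (1120 − 5.04) × 7.36 / 3010 = 2932 mg/L.

X ≈ 2930 mg/L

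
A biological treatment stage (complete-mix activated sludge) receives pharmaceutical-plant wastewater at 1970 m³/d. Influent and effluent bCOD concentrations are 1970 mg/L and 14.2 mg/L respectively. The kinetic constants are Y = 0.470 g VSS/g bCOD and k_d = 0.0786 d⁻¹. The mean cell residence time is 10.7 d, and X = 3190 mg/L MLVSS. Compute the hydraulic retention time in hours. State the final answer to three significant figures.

τ ≈ 40.2 h

From the SRT design equation V = Y Q (S₀−S) θ_c / [X (1 + k_d θ_c)] = 0.470 × 1970 × (1970 − 14.2) × 10.7 / [3190 × (1 + 0.0786 × 10.7)] = 1.94×10^7 / 5873 = 3299 m³.
HRT = V/Q = 3299 m³ / 1970 m³·d⁻¹ = 1.675 d × 24 = 40.19 h.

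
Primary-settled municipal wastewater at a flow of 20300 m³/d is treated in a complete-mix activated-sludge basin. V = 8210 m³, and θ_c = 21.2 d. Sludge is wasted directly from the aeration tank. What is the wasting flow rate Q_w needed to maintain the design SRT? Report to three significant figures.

With mixed-liquor wasting, θ_c = V/Q_w, so Q_w = V/θ_c = 8210/21.2 = 387.3 m³/d.

Q_w ≈ 387 m³/d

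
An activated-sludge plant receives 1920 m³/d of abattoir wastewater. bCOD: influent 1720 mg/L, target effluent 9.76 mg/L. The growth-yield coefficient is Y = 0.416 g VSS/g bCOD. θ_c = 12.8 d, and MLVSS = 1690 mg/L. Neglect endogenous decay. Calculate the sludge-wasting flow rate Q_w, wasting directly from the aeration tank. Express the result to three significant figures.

Q_w ≈ 808 m³/d

Biomass mass balance (decay neglected): V·X = Y·Q·(S₀ − S)·θ_c, so V = 0.416 × 1920 × (1720 − 9.76) × 12.8 / 1690 = 10346 m³.
Wasting from the aeration tank: Q_w = V / θ_c = 10346 / 12.8 = 808.3 m³/d.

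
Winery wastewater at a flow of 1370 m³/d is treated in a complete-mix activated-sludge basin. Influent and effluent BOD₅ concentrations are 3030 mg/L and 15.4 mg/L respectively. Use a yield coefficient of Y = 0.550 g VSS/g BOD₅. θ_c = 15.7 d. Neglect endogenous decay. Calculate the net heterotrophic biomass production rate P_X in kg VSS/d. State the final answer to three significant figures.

P_X ≈ 2270 kg VSS/d

Since k_d ≈ 0, Y_obs = Y = 0.550 g VSS/g BOD₅.
Substrate removed = Q·(S₀ − S) = 1370 m³/d × (3030 − 15.4) g/m³ = 4.13×10^6 g/d = 4130 kg/d.
So the net sludge growth is P_X = 0.5500 × 4130 = 2272 kg VSS/d.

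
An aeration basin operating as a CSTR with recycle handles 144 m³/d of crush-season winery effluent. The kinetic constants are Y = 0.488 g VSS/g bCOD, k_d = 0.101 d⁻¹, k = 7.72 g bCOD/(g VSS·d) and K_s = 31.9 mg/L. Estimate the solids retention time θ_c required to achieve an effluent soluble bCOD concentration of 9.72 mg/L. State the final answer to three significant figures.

θ_c ≈ 1.28 d

Specific growth rate at S = 9.72 mg/L: μ = YkS/(K_s+S) = 0.488·7.72·9.72/(31.9+9.72) = 0.8798 d⁻¹.
Then 1/θ_c = μ − k_d = 0.8798 − 0.101 = 0.7788 d⁻¹, giving θ_c = 1.284 d.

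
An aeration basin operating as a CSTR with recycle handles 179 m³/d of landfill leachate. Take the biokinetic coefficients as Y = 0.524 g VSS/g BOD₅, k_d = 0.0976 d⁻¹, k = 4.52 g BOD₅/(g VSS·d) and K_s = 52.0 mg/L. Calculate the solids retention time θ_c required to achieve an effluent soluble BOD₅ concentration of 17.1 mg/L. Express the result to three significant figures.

θ_c ≈ 2.05 d

Specific growth rate at S = 17.1 mg/L: μ = YkS/(K_s+S) = 0.524·4.52·17.1/(52.0+17.1) = 0.5861 d⁻¹.
Then 1/θ_c = μ − k_d = 0.5861 − 0.0976 = 0.4885 d⁻¹, giving θ_c = 2.047 d.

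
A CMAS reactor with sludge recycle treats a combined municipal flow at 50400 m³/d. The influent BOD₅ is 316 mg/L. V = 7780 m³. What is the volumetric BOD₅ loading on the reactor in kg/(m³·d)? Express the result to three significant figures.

Volumetric loading L_v = Q·S₀ / V = 50400 × 316 g/m³ / 7780 m³ = 2047 g/(m³·d) = 2.047 kg BOD₅/(m³·d).

L_v ≈ 2.05 kg BOD₅/(m³·d)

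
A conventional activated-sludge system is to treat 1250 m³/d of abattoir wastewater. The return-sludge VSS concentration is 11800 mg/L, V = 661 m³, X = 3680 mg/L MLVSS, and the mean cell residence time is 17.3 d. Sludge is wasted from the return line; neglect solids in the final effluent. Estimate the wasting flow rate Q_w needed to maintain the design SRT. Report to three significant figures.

Q_w ≈ 11.9 m³/d

θ_c = V·X/(Q_w·X_r) when wasting from the recycle, so Q_w = V·X/(θ_c·X_r) = 661.0 × 3680 / (17.3 × 11800) = 11.92 m³/d.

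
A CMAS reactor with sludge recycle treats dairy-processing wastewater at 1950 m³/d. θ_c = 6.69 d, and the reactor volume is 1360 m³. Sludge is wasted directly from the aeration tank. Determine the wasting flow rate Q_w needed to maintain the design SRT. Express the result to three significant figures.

For wasting at MLVSS concentration, Q_w = V/θ_c = 1360/6.69 = 203.3 m³/d.

Q_w ≈ 203 m³/d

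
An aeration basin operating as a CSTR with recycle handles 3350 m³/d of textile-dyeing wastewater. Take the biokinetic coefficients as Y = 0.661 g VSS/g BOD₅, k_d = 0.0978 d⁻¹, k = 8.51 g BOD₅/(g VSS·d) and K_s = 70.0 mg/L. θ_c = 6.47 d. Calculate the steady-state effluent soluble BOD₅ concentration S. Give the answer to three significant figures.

Effluent substrate depends only on kinetics and SRT: S = K_s(1 + k_d θ_c) / [θ_c(Yk − k_d) − 1] = 70.0 × (1 + 0.0978 × 6.47) / [6.47 × (0.661 × 8.51 − 0.0978) − 1] = 114.3 / 34.76 = 3.288 mg/L.

S ≈ 3.29 mg/L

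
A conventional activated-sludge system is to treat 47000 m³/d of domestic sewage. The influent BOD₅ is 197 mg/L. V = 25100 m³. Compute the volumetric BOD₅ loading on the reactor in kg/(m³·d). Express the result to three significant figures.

Volumetric loading L_v = Q·S₀ / V = 47000 × 197 g/m³ / 25100 m³ = 368.9 g/(m³·d) = 0.3689 kg BOD₅/(m³·d).

L_v ≈ 0.369 kg BOD₅/(m³·d)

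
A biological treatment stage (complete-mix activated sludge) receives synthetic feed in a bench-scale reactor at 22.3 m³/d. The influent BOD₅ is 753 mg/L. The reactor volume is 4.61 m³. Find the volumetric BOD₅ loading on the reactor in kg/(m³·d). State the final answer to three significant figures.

L_v = Q S₀ / V = 22.3 × 753 × 10⁻³ / 4.610 = 3.642 kg/(m³·d).

L_v ≈ 3.64 kg BOD₅/(m³·d)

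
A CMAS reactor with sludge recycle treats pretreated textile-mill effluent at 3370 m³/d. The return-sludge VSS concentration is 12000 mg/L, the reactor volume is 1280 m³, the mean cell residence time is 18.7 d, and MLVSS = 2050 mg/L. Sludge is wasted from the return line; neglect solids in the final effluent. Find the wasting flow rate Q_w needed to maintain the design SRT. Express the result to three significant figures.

Q_w ≈ 11.7 m³/d

Q_w = (V·X)/(θ_c X_r) = 1280 × 2050 / (18.7 × 12000) = 11.69 m³/d.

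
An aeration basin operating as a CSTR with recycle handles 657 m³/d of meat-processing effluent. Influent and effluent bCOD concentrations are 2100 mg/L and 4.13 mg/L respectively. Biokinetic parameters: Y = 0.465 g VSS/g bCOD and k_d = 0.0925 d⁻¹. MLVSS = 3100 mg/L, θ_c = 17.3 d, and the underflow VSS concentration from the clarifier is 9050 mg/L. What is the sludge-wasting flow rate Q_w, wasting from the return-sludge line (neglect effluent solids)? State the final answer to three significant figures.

Q_w ≈ 27.2 m³/d

Steady-state biomass mass balance: V·X·(1 + k_d·θ_c) = Y·Q·(S₀ − S)·θ_c, so V = 0.465 × 657 × (2100 − 4.13) × 17.3 / [3100 × (1 + 0.0925 × 17.3)] = 1.11×10^7 / 8061 = 1374 m³.
Wasting from the return line (neglecting effluent solids): Q_w = V·X / (θ_c·X_r) = 1374 × 3100 / (17.3 × 9050) = 27.21 m³/d.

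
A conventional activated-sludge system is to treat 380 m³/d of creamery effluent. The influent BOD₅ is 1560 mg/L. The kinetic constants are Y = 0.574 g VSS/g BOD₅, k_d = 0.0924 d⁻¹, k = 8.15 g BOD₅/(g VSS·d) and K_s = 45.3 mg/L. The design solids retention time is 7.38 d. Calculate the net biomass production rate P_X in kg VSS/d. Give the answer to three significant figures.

P_X ≈ 202 kg VSS/d

For a completely mixed reactor with recycle the Lawrence–McCarty relation gives S = K_s·(1 + k_d·θ_c) / [θ_c·(Y·k − k_d) − 1] = 45.3 × (1 + 0.0924 × 7.38) / [7.38 × (0.574 × 8.15 − 0.0924) − 1] = 76.19 / 32.84 = 2.320 mg/L.
Observed yield with endogenous decay: Y_obs = Y / (1 + k_d·θ_c) = 0.574 / (1 + 0.0924 × 7.38) = 0.574 / 1.682 = 0.3413 g VSS/g BOD₅.
ΔS = 1560 − 2.32 = 1558 mg/L, so the substrate removal rate is 380 × 1558/1000 = 591.9 kg BOD₅/d.
P_X = Y_obs · Q(S₀ − S) = 0.3413 × 591.9 = 202.0 kg VSS/d.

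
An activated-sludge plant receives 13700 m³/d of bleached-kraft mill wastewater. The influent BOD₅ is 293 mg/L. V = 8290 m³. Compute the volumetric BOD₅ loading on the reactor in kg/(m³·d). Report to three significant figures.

L_v ≈ 0.484 kg BOD₅/(m³·d)

L_v = Q S₀ / V = 13700 × 293 × 10⁻³ / 8290 = 0.4842 kg/(m³·d).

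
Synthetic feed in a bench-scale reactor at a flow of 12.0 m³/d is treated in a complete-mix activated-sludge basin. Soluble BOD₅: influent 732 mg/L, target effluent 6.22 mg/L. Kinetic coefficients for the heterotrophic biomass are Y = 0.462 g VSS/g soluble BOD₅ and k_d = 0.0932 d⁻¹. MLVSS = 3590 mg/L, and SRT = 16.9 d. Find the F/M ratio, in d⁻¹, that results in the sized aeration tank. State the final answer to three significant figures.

Steady-state biomass mass balance: V·X·(1 + k_d·θ_c) = Y·Q·(S₀ − S)·θ_c, so V = 0.462 × 12.0 × (732 − 6.22) × 16.9 / [3590 × (1 + 0.0932 × 16.9)] = 6.8×10^4 / 9245 = 7.356 m³.
Food-to-microorganism ratio F/M = Q S₀ / (V X) = 12.0 × 732 / (7.356 × 3590) = 0.3326 d⁻¹.

F/M ≈ 0.333 d⁻¹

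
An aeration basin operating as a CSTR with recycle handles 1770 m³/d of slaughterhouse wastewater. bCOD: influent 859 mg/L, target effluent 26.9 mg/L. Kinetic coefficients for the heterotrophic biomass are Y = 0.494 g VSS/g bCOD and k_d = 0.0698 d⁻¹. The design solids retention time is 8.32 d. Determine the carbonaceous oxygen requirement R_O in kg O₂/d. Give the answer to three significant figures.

Observed yield with endogenous decay: Y_obs = Y / (1 + k_d·θ_c) = 0.494 / (1 + 0.0698 × 8.32) = 0.494 / 1.581 = 0.3125 g VSS/g bCOD.
Substrate removed = Q·(S₀ − S) = 1770 m³/d × (859 − 26.9) g/m³ = 1.47×10^6 g/d = 1473 kg/d.
Biomass synthesised: P_X = Y_obs × 1473 = 460.3 kg VSS/d.
R_O = Q·(S₀ − S) − 1.42·P_X = 1473 − 1.42 × 460.3 = 819.2 kg O₂/d.

R_O ≈ 819 kg O₂/d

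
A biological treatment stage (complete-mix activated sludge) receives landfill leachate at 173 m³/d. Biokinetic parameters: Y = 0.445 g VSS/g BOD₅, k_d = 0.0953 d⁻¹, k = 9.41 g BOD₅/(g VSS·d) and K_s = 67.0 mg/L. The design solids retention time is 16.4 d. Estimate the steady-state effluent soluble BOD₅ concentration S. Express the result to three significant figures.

S ≈ 2.60 mg/L

For a completely mixed reactor with recycle the Lawrence–McCarty relation gives S = K_s·(1 + k_d·θ_c) / [θ_c·(Y·k − k_d) − 1] = 67.0 × (1 + 0.0953 × 16.4) / [16.4 × (0.445 × 9.41 − 0.0953) − 1] = 171.7 / 66.11 = 2.597 mg/L.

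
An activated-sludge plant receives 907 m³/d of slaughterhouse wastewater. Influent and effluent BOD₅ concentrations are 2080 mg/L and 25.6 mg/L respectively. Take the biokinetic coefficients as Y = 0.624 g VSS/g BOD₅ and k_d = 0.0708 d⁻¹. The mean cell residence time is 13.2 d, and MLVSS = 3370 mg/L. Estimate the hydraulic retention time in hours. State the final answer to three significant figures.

τ ≈ 62.3 h

Steady-state biomass mass balance: V·X·(1 + k_d·θ_c) = Y·Q·(S₀ − S)·θ_c, so V = 0.624 × 907 × (2080 − 25.6) × 13.2 / [3370 × (1 + 0.0708 × 13.2)] = 1.53×10^7 / 6519 = 2354 m³.
Hydraulic retention time τ = V/Q = 2354 / 907 = 2.596 d = 62.29 h.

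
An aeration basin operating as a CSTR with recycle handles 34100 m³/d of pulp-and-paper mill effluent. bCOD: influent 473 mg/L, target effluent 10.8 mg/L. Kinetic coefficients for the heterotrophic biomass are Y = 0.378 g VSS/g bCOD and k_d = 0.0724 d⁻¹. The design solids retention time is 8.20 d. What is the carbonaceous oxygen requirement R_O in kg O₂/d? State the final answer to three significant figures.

R_O ≈ 10500 kg O₂/d

Y_obs = Y / (1 + k_d θ_c) = 0.378 / (1 + 0.0724 × 8.20) = 0.378 / 1.594 = 0.2372.
Substrate removed = Q·(S₀ − S) = 34100 m³/d × (473 − 10.8) g/m³ = 1.58×10^7 g/d = 15761 kg/d.
Net sludge production P_X = 0.2372 × 15761 = 3738 kg VSS/d.
Carbonaceous O₂ demand = substrate oxidised − cell-mass equivalent = 15761 − 1.42 × 3738 = 10453 kg O₂/d.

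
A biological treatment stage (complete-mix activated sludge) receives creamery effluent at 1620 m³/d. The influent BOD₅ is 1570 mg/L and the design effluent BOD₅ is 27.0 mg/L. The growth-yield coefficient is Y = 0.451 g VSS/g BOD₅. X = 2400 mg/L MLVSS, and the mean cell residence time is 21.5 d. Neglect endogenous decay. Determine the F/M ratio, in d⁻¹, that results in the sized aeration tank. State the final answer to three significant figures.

F/M ≈ 0.105 d⁻¹

With k_d = 0 the design equation reduces to V = Y Q (S₀−S) θ_c / X = 0.451 × 1620 × (1570 − 27.0) × 21.5 / 2400 = 10099 m³.
F/M = Q·S₀ / (V·X) = 1620 × 1570 / (10099 × 2400) = 0.1049 g BOD₅·(g VSS·d)⁻¹.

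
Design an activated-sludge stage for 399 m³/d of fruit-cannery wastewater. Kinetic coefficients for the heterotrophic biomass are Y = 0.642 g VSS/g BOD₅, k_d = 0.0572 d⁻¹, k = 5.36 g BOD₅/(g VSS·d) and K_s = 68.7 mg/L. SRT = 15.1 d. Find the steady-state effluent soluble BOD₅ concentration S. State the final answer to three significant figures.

S ≈ 2.56 mg/L

For a completely mixed reactor with recycle the Lawrence–McCarty relation gives S = K_s·(1 + k_d·θ_c) / [θ_c·(Y·k − k_d) − 1] = 68.7 × (1 + 0.0572 × 15.1) / [15.1 × (0.642 × 5.36 − 0.0572) − 1] = 128.0 / 50.10 = 2.556 mg/L.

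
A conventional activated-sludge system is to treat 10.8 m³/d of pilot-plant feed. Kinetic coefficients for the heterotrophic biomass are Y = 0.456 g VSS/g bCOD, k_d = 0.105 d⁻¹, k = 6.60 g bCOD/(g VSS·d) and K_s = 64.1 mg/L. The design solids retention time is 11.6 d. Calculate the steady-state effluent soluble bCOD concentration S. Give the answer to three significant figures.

From the Monod/SRT balance for a CMAS, S = K_s·(1+k_d θ_c)/[θ_c·(Y k − k_d) − 1] = 64.1 × (1 + 0.105 × 11.6) / [11.6 × (0.456 × 6.60 − 0.105) − 1] = 142.2 / 32.69 = 4.349 mg/L.

S ≈ 4.35 mg/L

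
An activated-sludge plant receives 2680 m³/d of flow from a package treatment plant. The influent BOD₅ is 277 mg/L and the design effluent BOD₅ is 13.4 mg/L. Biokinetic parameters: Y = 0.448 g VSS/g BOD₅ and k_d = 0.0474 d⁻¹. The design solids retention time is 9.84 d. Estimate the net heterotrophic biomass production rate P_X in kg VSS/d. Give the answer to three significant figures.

P_X ≈ 216 kg VSS/d

The observed yield is Y_obs = Y/(1 + k_d·θ_c) = 0.448 / (1 + 0.0474 × 9.84) = 0.448 / 1.466 = 0.3055 g VSS per g BOD₅ removed.
Substrate removed = Q·(S₀ − S) = 2680 m³/d × (277 − 13.4) g/m³ = 7.06×10^5 g/d = 706.4 kg/d.
P_X = Y_obs · Q(S₀ − S) = 0.3055 × 706.4 = 215.8 kg VSS/d.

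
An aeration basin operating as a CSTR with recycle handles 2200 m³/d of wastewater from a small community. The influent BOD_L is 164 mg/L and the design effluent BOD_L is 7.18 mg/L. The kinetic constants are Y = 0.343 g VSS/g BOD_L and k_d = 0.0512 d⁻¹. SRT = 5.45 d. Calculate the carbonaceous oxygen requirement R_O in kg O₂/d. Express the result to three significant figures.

R_O ≈ 214 kg O₂/d

Correct the yield for decay: Y_obs = Y/(1 + k_d θ_c) = 0.343 / (1 + 0.0512 × 5.45) = 0.343 / 1.279 = 0.2682.
Mass of BOD_L removed per day: Q(S₀ − S) = 2200 × 156.8 g/m³ = 345.0 kg/d.
Biomass synthesised: P_X = Y_obs × 345.0 = 92.52 kg VSS/d.
R_O = Q·(S₀ − S) − 1.42·P_X = 345.0 − 1.42 × 92.52 = 213.6 kg O₂/d.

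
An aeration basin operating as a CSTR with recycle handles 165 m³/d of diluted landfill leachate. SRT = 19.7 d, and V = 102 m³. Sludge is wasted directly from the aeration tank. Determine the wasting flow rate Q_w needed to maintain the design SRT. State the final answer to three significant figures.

Q_w ≈ 5.18 m³/d

For wasting at MLVSS concentration, Q_w = V/θ_c = 102.0/19.7 = 5.178 m³/d.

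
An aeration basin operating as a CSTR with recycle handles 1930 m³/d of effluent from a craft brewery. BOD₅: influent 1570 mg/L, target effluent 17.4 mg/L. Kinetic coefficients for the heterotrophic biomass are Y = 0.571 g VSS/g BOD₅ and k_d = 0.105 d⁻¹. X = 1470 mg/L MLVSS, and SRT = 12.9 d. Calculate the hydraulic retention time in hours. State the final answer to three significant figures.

τ ≈ 79.3 h

Rearranging the biomass balance for a CMAS with decay, V = Y·Q·ΔS·θ_c / [X·(1+k_d θ_c)] = 0.571 × 1930 × (1570 − 17.4) × 12.9 / [1470 × (1 + 0.105 × 12.9)] = 2.21×10^7 / 3461 = 6377 m³.
τ = V/Q = 6377/1930 = 3.304 d, or 79.30 h.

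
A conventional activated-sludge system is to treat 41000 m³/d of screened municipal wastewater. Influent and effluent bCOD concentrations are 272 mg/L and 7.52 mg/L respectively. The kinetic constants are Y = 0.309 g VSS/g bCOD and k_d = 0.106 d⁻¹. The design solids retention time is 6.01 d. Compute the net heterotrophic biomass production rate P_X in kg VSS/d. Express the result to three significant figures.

The observed yield is Y_obs = Y/(1 + k_d·θ_c) = 0.309 / (1 + 0.106 × 6.01) = 0.309 / 1.637 = 0.1888 g VSS per g bCOD removed.
Q·(S₀ − S) = 41000 × (272 − 7.52) × 10⁻³ = 10844 kg/d removed.
P_X = Y_obs · Q(S₀ − S) = 0.1888 × 10844 = 2047 kg VSS/d.

P_X ≈ 2050 kg VSS/d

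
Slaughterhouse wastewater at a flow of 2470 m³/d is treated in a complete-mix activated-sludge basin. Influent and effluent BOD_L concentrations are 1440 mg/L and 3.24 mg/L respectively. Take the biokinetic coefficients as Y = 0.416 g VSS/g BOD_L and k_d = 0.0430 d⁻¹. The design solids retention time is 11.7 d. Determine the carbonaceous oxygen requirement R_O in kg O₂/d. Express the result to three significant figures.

R_O ≈ 2150 kg O₂/d

The observed yield is Y_obs = Y/(1 + k_d·θ_c) = 0.416 / (1 + 0.0430 × 11.7) = 0.416 / 1.503 = 0.2768 g VSS per g BOD_L removed.
ΔS = 1440 − 3.24 = 1437 mg/L, so the substrate removal rate is 2470 × 1437/1000 = 3549 kg BOD_L/d.
Biomass synthesised: P_X = Y_obs × 3549 = 982.2 kg VSS/d.
R_O = Q·(S₀ − S) − 1.42·P_X = 3549 − 1.42 × 982.2 = 2154 kg O₂/d.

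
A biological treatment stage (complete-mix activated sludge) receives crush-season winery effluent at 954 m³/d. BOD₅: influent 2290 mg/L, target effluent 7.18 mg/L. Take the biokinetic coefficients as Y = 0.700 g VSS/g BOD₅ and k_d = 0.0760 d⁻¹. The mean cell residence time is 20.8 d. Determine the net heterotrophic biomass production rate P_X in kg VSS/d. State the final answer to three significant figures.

P_X ≈ 591 kg VSS/d

Correct the yield for decay: Y_obs = Y/(1 + k_d θ_c) = 0.700 / (1 + 0.0760 × 20.8) = 0.700 / 2.581 = 0.2712.
ΔS = 2290 − 7.18 = 2283 mg/L, so the substrate removal rate is 954 × 2283/1000 = 2178 kg BOD₅/d.
P_X = Y_obs · Q(S₀ − S) = 0.2712 × 2178 = 590.7 kg VSS/d.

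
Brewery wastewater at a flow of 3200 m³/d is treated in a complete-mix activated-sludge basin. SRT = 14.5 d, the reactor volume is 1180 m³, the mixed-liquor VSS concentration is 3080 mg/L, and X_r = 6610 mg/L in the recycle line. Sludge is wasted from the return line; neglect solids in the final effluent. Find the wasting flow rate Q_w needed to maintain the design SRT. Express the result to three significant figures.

Q_w ≈ 37.9 m³/d

Q_w = (V·X)/(θ_c X_r) = 1180 × 3080 / (14.5 × 6610) = 37.92 m³/d.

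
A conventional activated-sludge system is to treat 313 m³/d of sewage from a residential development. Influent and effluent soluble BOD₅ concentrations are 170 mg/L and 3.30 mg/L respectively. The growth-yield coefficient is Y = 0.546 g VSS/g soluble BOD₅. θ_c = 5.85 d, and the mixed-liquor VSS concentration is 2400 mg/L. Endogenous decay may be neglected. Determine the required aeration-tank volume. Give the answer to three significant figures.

V ≈ 69.4 m³

V·X = Y·Q·ΔS·θ_c gives V = 0.546 × 313 × (170 − 3.30) × 5.85 / 2400 = 69.44 m³.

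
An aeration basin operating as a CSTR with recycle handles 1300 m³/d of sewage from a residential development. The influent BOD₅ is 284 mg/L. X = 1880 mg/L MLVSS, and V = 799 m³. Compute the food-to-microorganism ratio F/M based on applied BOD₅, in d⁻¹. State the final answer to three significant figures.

F/M ≈ 0.246 d⁻¹

F/M = applied load / biomass = Q·S₀/(V·X) = 1300 × 284 / (799.0 × 1880) = 0.2458 d⁻¹.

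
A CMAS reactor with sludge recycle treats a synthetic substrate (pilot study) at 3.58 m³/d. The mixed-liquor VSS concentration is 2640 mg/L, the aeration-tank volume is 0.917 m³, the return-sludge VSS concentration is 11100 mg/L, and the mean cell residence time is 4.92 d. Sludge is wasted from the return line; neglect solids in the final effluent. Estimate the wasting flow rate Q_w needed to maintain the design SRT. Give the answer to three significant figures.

Wasting from the return line (neglecting effluent solids): Q_w = V·X / (θ_c·X_r) = 0.9170 × 2640 / (4.92 × 11100) = 0.04433 m³/d.

Q_w ≈ 0.0443 m³/d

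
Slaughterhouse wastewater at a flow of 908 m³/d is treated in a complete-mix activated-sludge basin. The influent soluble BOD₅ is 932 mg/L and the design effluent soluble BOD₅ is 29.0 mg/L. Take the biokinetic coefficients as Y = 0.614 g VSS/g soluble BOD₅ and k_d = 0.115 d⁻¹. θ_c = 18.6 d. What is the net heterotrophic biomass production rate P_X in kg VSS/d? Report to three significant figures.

P_X ≈ 160 kg VSS/d

Y_obs = Y / (1 + k_d θ_c) = 0.614 / (1 + 0.115 × 18.6) = 0.614 / 3.139 = 0.1956.
ΔS = 932 − 29.0 = 903.0 mg/L, so the substrate removal rate is 908 × 903.0/1000 = 819.9 kg soluble BOD₅/d.
Biomass produced: P_X = Y_obs·Q·ΔS = 0.1956 × 819.9 ≈ 160.4 kg VSS/d.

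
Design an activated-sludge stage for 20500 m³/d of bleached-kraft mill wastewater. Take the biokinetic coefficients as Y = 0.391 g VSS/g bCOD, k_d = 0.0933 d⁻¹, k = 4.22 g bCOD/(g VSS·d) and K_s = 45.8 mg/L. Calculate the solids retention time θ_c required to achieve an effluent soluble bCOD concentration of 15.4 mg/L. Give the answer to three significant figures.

θ_c ≈ 3.11 d

From 1/θ_c = Y·k·S/(K_s + S) − k_d: Y·k·S/(K_s+S) = 0.391 × 4.22 × 15.4 / (45.8 + 15.4) = 0.4152 d⁻¹.
1/θ_c = 0.4152 − 0.0933 = 0.3219 d⁻¹, so θ_c = 3.107 d.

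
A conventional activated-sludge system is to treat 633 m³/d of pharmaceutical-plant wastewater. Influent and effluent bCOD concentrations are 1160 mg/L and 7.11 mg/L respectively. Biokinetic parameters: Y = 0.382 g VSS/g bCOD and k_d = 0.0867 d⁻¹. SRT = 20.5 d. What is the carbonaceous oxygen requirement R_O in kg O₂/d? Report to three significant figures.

R_O ≈ 587 kg O₂/d

Observed yield with endogenous decay: Y_obs = Y / (1 + k_d·θ_c) = 0.382 / (1 + 0.0867 × 20.5) = 0.382 / 2.777 = 0.1375 g VSS/g bCOD.
Q·(S₀ − S) = 633 × (1160 − 7.11) × 10⁻³ = 729.8 kg/d removed.
P_X = Y_obs·Q·(S₀ − S) = 0.1375 × 729.8 = 100.4 kg VSS/d.
Carbonaceous O₂ demand = substrate oxidised − cell-mass equivalent = 729.8 − 1.42 × 100.4 = 587.2 kg O₂/d.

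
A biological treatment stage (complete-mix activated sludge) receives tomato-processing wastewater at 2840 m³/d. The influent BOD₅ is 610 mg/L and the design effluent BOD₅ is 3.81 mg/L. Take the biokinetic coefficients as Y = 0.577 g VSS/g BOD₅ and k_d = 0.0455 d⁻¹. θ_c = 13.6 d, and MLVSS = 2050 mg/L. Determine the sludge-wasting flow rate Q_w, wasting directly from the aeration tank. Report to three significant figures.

Q_w ≈ 299 m³/d

Rearranging the biomass balance for a CMAS with decay, V = Y·Q·ΔS·θ_c / [X·(1+k_d θ_c)] = 0.577 × 2840 × (610 − 3.81) × 13.6 / [2050 × (1 + 0.0455 × 13.6)] = 1.35×10^7 / 3319 = 4071 m³.
For wasting at MLVSS concentration, Q_w = V/θ_c = 4071/13.6 = 299.3 m³/d.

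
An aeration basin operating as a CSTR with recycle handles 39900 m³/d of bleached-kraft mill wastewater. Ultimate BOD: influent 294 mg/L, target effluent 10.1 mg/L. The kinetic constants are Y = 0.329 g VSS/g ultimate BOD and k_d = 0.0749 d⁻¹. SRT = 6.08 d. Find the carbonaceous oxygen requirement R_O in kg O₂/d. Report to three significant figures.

Y_obs = Y / (1 + k_d θ_c) = 0.329 / (1 + 0.0749 × 6.08) = 0.329 / 1.455 = 0.2261.
ΔS = 294 − 10.1 = 283.9 mg/L, so the substrate removal rate is 39900 × 283.9/1000 = 11328 kg ultimate BOD/d.
P_X = Y_obs·Q·(S₀ − S) = 0.2261 × 11328 = 2561 kg VSS/d.
Carbonaceous O₂ demand = substrate oxidised − cell-mass equivalent = 11328 − 1.42 × 2561 = 7691 kg O₂/d.

R_O ≈ 7690 kg O₂/d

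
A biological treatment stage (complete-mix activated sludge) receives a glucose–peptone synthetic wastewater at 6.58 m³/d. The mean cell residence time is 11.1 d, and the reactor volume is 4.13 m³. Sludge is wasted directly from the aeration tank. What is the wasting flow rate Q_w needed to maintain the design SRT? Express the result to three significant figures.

Q_w ≈ 0.372 m³/d

With mixed-liquor wasting, θ_c = V/Q_w, so Q_w = V/θ_c = 4.130/11.1 = 0.3721 m³/d.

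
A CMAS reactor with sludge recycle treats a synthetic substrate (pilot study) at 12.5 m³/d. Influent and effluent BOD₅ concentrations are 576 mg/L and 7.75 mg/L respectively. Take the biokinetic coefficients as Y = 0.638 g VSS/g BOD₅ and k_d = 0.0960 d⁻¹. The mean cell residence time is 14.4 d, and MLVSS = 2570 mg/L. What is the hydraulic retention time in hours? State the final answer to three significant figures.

τ ≈ 20.5 h

Steady-state biomass mass balance: V·X·(1 + k_d·θ_c) = Y·Q·(S₀ − S)·θ_c, so V = 0.638 × 12.5 × (576 − 7.75) × 14.4 / [2570 × (1 + 0.0960 × 14.4)] = 6.53×10^4 / 6123 = 10.66 m³.
τ = V/Q = 10.66/12.5 = 0.8527 d, or 20.46 h.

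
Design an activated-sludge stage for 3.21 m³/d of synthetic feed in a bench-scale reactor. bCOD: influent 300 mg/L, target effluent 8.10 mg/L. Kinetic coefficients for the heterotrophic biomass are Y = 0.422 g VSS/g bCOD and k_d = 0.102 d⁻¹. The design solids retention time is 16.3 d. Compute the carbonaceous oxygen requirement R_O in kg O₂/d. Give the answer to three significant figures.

The observed yield is Y_obs = Y/(1 + k_d·θ_c) = 0.422 / (1 + 0.102 × 16.3) = 0.422 / 2.663 = 0.1585 g VSS per g bCOD removed.
Mass of bCOD removed per day: Q(S₀ − S) = 3.21 × 291.9 g/m³ = 0.9370 kg/d.
Net sludge production P_X = 0.1585 × 0.9370 = 0.1485 kg VSS/d.
R_O = Q·ΔS − 1.42 P_X = 0.9370 − 0.2109 = 0.7261 kg O₂/d.

R_O ≈ 0.726 kg O₂/d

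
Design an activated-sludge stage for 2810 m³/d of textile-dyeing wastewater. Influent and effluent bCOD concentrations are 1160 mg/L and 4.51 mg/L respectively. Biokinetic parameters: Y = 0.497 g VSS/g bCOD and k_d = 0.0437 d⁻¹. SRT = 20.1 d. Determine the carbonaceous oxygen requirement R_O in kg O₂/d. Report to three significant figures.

Correct the yield for decay: Y_obs = Y/(1 + k_d θ_c) = 0.497 / (1 + 0.0437 × 20.1) = 0.497 / 1.878 = 0.2646.
Mass of bCOD removed per day: Q(S₀ − S) = 2810 × 1155 g/m³ = 3247 kg/d.
Biomass synthesised: P_X = Y_obs × 3247 = 859.1 kg VSS/d.
R_O = Q·(S₀ − S) − 1.42·P_X = 3247 − 1.42 × 859.1 = 2027 kg O₂/d.

R_O ≈ 2030 kg O₂/d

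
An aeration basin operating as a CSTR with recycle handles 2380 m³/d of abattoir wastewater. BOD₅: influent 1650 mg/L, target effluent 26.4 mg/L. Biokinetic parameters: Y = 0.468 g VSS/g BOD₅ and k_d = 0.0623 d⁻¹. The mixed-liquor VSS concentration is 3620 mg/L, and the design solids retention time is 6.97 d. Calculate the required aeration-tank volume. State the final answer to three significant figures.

From the SRT design equation V = Y Q (S₀−S) θ_c / [X (1 + k_d θ_c)] = 0.468 × 2380 × (1650 − 26.4) × 6.97 / [3620 × (1 + 0.0623 × 6.97)] = 1.26×10^7 / 5192 = 2428 m³.

V ≈ 2430 m³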